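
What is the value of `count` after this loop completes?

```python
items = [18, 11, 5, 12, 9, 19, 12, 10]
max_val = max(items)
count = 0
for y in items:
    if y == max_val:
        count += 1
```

Count of max value 19 in [18, 11, 5, 12, 9, 19, 12, 10]
`count` takes the values: 0 → 1

Answer: 1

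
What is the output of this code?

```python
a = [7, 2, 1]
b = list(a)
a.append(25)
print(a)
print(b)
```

Key concept: list() constructor creates copy.
Step by step:
`a = [7, 2, 1]` → a = [7, 2, 1]
`b = list(a)` → b = [7, 2, 1]
`a.append(25)` → a = [7, 2, 1, 25]
`print(a)` → prints [7, 2, 1, 25]
`print(b)` → prints [7, 2, 1]

Answer:
[7, 2, 1, 25]
[7, 2, 1]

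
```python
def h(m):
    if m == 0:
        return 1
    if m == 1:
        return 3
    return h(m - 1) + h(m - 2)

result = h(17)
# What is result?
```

Build up from base cases: h(0)=1, h(1)=3, h(2)=4, h(3)=7, h(4)=11, h(5)=18, h(6)=29, ..., h(17)=5778

Answer: 5778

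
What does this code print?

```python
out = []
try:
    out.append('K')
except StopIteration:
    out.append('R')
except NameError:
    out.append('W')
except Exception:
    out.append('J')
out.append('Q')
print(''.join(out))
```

Execution trace: 'K' (try body, no exception) → 'Q' (after the try/except). Output: KQ

Answer: KQ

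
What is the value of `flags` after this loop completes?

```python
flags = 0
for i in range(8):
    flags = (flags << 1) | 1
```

Build 8 consecutive 1-bits: 0b11111111
`flags` takes the values: 0 → 1 → 3 → 7 → 15 → 31 → 63 → 127 → 255

Answer: 255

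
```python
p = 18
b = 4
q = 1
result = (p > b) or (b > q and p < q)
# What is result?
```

Trace:
`p = 18` → p = 18
`b = 4` → b = 4
`q = 1` → q = 1
`result = (p > b) or (b > q and p < q)` → result = True
So result = True

Answer: True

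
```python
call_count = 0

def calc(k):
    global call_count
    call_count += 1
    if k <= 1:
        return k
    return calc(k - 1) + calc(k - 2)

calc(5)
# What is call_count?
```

Calls(k) = 1 + Calls(k-1) + Calls(k-2); Calls(0)=Calls(1)=1. For k=5 this gives 15.

Answer: 15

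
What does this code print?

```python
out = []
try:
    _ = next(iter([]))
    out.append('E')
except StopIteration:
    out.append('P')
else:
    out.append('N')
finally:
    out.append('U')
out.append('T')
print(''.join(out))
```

Execution trace: 'P' (except StopIteration) → 'U' (finally) → 'T' (after the try/except). Output: PUT

Answer: PUT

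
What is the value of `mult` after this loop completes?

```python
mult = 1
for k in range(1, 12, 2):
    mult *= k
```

Product of 1, 3, 5, ... up to 11
`mult` takes the values: 1 → 3 → 15 → 105 → 945 → 10395

Answer: 10395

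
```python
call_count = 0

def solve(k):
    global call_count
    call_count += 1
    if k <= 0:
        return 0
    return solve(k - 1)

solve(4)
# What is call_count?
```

Linear recursion stepping by 1: 5 calls from k=4 down to ≤0.

Answer: 5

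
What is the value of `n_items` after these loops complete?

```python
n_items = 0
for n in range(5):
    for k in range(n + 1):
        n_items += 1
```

Triangle: 1 + 2 + ... + 5
`n_items` takes the values: 0 → 1 → 2 → 3 → 4 → 5 → 6 → 7 → 8 → 9 → 10 → 11 → 12 → 13 → 14 → 15

Answer: 15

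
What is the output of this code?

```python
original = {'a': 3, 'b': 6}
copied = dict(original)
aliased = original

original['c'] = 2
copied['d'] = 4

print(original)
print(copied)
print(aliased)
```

Key concept: dict() creates copy, assignment creates alias.
Step by step:
`original = {'a': 3, 'b': 6}` → original = {'a': 3, 'b': 6}
`copied = dict(original)` → copied = {'a': 3, 'b': 6}
`aliased = original` → aliased = {'a': 3, 'b': 6} (same object as original)
`original['c'] = 2` → original = {'a': 3, 'b': 6, 'c': 2} (same object as aliased); aliased = {'a': 3, 'b': 6, 'c': 2} (same object as original)
`copied['d'] = 4` → copied = {'a': 3, 'b': 6, 'd': 4}
`print(original)` → prints {'a': 3, 'b': 6, 'c': 2}
`print(copied)` → prints {'a': 3, 'b': 6, 'd': 4}
`print(aliased)` → prints {'a': 3, 'b': 6, 'c': 2}

Answer:
{'a': 3, 'b': 6, 'c': 2}
{'a': 3, 'b': 6, 'd': 4}
{'a': 3, 'b': 6, 'c': 2}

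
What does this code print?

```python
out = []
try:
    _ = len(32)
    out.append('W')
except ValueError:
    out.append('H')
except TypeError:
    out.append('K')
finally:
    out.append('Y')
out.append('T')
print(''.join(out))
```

Execution trace: 'K' (except TypeError) → 'Y' (finally) → 'T' (after the try/except). Output: KYT

Answer: KYT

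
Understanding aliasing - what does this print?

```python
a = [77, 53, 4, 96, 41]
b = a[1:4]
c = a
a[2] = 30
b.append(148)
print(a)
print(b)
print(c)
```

Key concept: slice vs alias.
Step by step:
`a = [77, 53, 4, 96, 41]` → a = [77, 53, 4, 96, 41]
`b = a[1:4]` → b = [53, 4, 96]
`c = a` → c = [77, 53, 4, 96, 41] (same object as a)
`a[2] = 30` → a = [77, 53, 30, 96, 41] (same object as c); c = [77, 53, 30, 96, 41] (same object as a)
`b.append(148)` → b = [53, 4, 96, 148]
`print(a)` → prints [77, 53, 30, 96, 41]
`print(b)` → prints [53, 4, 96, 148]
`print(c)` → prints [77, 53, 30, 96, 41]

Answer:
[77, 53, 30, 96, 41]
[53, 4, 96, 148]
[77, 53, 30, 96, 41]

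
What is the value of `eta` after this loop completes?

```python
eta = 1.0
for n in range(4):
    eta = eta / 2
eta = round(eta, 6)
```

Halving LR 4 times: 1 / 2^4
`eta` takes the values: 1.0 → 0.5 → 0.25 → 0.125 → 0.0625

Answer: 0.0625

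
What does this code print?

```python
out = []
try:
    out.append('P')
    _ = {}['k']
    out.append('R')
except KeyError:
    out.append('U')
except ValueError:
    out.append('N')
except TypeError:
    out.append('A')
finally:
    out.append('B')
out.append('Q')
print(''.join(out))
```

Execution trace: 'P' (try body) → 'U' (except KeyError) → 'B' (finally) → 'Q' (after the try/except). Output: PUBQ

Answer: PUBQ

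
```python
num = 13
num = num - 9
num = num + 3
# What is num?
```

Trace:
`num = 13` → num = 13
`num = num - 9` → num = 4
`num = num + 3` → num = 7
So num = 7

Answer: 7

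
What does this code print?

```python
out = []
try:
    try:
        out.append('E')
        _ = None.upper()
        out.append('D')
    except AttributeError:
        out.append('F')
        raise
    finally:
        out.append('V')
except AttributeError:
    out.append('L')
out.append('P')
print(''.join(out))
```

Execution trace: 'E' (try body) → 'F' (except AttributeError) → 'V' (finally) → 'L' (outer except AttributeError) → 'P' (after the try/except). Output: EFVLP

Answer: EFVLP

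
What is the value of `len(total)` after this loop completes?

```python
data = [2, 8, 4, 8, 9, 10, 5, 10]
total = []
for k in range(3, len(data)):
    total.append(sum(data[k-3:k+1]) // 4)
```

Number of 4-element averages
`total` takes the values: [] → [5] → [5, 7] → [5, 7, 7] → [5, 7, 7, 8] → [5, 7, 7, 8, 8]
So `len(total)` = 5

Answer: 5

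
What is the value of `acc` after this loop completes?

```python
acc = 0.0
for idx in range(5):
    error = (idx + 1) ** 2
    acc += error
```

Sum of squared losses 1² + 2² + ... + 5²
`acc` takes the values: 0.0 → 1.0 → 5.0 → 14.0 → 30.0 → 55.0

Answer: 55.0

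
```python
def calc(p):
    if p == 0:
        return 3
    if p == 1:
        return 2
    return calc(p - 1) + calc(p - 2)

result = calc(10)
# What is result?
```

Build up from base cases: calc(0)=3, calc(1)=2, calc(2)=5, calc(3)=7, calc(4)=12, calc(5)=19, calc(6)=31, ..., calc(10)=212

Answer: 212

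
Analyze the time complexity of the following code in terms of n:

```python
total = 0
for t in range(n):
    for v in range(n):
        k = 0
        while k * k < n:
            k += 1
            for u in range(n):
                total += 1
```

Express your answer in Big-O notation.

Each loop level contributes: n × n × √n × n. Multiplying the contributions gives O(n^3√n).

Answer: O(n^3√n)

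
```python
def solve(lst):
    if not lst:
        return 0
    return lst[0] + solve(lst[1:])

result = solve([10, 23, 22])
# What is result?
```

10 + 23 + 22 + 0 = 55

Answer: 55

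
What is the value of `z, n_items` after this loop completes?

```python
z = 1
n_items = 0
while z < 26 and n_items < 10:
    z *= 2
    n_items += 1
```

Double until >= 26 or 10 iterations
`z, n_items` takes the values: (1, 0) → (2, 0) → (2, 1) → (4, 1) → (4, 2) → (8, 2) → (8, 3) → (16, 3) → (16, 4) → (32, 4) → (32, 5)

Answer: 32, 5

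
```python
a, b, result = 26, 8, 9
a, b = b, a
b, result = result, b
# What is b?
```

Trace:
`a, b, result = 26, 8, 9` → a = 26; b = 8; result = 9
`a, b = b, a` → a = 8; b = 26
`b, result = result, b` → b = 9; result = 26
So b = 9

Answer: 9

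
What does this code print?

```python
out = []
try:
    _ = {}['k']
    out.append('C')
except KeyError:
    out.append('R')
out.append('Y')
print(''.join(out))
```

Execution trace: 'R' (except KeyError) → 'Y' (after the try/except). Output: RY

Answer: RY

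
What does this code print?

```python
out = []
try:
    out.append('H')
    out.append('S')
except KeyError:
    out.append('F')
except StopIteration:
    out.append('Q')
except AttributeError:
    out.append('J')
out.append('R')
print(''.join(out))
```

Execution trace: 'H' (try body) → 'S' (try body, no exception) → 'R' (after the try/except). Output: HSR

Answer: HSR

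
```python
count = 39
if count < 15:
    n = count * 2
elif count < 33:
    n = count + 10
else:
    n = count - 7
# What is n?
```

Trace:
`count = 39` → count = 39
`if count < 15: ...` → count < 15 is False, count < 33 is False, take else branch → n = 32
So n = 32

Answer: 32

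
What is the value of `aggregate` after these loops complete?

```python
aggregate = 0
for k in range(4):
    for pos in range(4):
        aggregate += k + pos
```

Sum of all k+pos for k,pos in 4x4
`aggregate` takes the values: 0 → 1 → 3 → 6 → 7 → 9 → 12 → 16 → 18 → 21 → 25 → 30 → 33 → 37 → 42 → 48

Answer: 48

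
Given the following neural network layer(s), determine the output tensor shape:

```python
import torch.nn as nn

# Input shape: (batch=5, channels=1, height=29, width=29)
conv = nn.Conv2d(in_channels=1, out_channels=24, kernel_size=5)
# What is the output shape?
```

Input: (5, 1, 29, 29) -> Output: (5, 24, 25, 25)

Answer: (5, 24, 25, 25)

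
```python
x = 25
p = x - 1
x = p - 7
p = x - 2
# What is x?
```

Trace:
`x = 25` → x = 25
`p = x - 1` → p = 24
`x = p - 7` → x = 17
`p = x - 2` → p = 15
So x = 17

Answer: 17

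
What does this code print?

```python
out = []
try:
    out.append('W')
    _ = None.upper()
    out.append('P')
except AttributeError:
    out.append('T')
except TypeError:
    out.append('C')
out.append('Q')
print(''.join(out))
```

Execution trace: 'W' (try body) → 'T' (except AttributeError) → 'Q' (after the try/except). Output: WTQ

Answer: WTQ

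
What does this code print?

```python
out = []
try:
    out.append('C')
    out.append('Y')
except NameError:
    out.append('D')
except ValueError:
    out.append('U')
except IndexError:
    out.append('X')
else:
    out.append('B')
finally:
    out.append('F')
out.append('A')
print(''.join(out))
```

Execution trace: 'C' (try body) → 'Y' (try body, no exception) → 'B' (else) → 'F' (finally) → 'A' (after the try/except). Output: CYBFA

Answer: CYBFA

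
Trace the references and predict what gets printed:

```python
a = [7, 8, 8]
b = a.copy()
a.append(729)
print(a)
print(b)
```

Key concept: list.copy() creates independent copy.
Step by step:
`a = [7, 8, 8]` → a = [7, 8, 8]
`b = a.copy()` → b = [7, 8, 8]
`a.append(729)` → a = [7, 8, 8, 729]
`print(a)` → prints [7, 8, 8, 729]
`print(b)` → prints [7, 8, 8]

Answer:
[7, 8, 8, 729]
[7, 8, 8]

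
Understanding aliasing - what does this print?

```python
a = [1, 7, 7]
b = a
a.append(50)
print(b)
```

Key concept: basic list aliasing.
Step by step:
`a = [1, 7, 7]` → a = [1, 7, 7]
`b = a` → b = [1, 7, 7] (same object as a)
`a.append(50)` → a = [1, 7, 7, 50] (same object as b); b = [1, 7, 7, 50] (same object as a)
`print(b)` → prints [1, 7, 7, 50]

Answer: [1, 7, 7, 50]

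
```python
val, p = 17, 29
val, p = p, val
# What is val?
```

Trace:
`val, p = 17, 29` → val = 17; p = 29
`val, p = p, val` → val = 29; p = 17
So val = 29

Answer: 29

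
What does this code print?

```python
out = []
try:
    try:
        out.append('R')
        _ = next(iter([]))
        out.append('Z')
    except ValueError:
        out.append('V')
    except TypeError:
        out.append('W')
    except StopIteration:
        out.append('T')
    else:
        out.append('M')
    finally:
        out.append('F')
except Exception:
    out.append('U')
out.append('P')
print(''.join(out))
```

Execution trace: 'R' (inner try body) → 'T' (inner except StopIteration) → 'F' (inner finally) → 'P' (after the try/except). Output: RTFP

Answer: RTFP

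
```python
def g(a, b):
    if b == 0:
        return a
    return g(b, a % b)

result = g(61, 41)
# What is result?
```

g(61, 41) -> g(41, 20) -> g(20, 1) -> g(1, 0) -> 1

Answer: 1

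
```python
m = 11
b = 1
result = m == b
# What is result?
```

Trace:
`m = 11` → m = 11
`b = 1` → b = 1
`result = m == b` → result = False
So result = False

Answer: False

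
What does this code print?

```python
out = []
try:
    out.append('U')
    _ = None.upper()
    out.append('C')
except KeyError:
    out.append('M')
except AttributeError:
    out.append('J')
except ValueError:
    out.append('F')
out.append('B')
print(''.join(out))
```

Execution trace: 'U' (try body) → 'J' (except AttributeError) → 'B' (after the try/except). Output: UJB

Answer: UJB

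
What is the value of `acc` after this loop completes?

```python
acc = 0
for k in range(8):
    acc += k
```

Sum of 0 to 7 = 28
`acc` takes the values: 0 → 1 → 3 → 6 → 10 → 15 → 21 → 28

Answer: 28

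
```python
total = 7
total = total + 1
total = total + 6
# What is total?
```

Trace:
`total = 7` → total = 7
`total = total + 1` → total = 8
`total = total + 6` → total = 14
So total = 14

Answer: 14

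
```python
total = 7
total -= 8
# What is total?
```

Trace:
`total = 7` → total = 7
`total -= 8` → total = -1
So total = -1

Answer: -1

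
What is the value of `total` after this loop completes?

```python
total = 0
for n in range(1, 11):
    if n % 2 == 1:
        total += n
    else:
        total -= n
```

Add odd, subtract even
`total` takes the values: 0 → 1 → -1 → 2 → -2 → 3 → -3 → 4 → -4 → 5 → -5

Answer: -5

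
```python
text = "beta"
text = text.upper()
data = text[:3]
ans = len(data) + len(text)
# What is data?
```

Trace:
`text = "beta"` → text = 'beta'
`text = text.upper()` → text = 'BETA'
`data = text[:3]` → data = 'BET'
`ans = len(data) + len(text)` → ans = 7
So data = 'BET'

Answer: 'BET'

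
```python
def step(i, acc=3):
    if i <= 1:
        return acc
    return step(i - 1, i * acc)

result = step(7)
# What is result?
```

Accumulator trace (n, acc): (7, 3) -> (6, 21) -> (5, 126) -> (4, 630) -> (3, 2520) -> (2, 7560) -> (1, 15120) -> return 15120

Answer: 15120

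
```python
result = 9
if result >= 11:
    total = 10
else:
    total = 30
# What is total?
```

Trace:
`result = 9` → result = 9
`if result >= 11: ...` → result >= 11 is False, take else branch → total = 30
So total = 30

Answer: 30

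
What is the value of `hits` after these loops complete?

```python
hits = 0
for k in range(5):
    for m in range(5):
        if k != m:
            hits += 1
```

5² - 5 (exclude diagonal)
`hits` takes the values: 0 → 1 → 2 → 3 → 4 → 5 → 6 → 7 → 8 → 9 → 10 → 11 → 12 → 13 → 14 → 15 → 16 → 17 → 18 → 19 → 20

Answer: 20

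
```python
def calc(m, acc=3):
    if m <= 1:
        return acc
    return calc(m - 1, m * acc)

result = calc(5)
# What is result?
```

Accumulator trace (n, acc): (5, 3) -> (4, 15) -> (3, 60) -> (2, 180) -> (1, 360) -> return 360

Answer: 360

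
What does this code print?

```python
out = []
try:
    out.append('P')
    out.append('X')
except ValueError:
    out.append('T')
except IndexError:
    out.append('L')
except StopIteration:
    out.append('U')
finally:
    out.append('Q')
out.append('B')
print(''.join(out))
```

Execution trace: 'P' (try body) → 'X' (try body, no exception) → 'Q' (finally) → 'B' (after the try/except). Output: PXQB

Answer: PXQB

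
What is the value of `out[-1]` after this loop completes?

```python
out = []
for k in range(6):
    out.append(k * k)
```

Last element of squares 0 to 5
`out` takes the values: [] → [0] → [0, 1] → [0, 1, 4] → [0, 1, 4, 9] → [0, 1, 4, 9, 16] → [0, 1, 4, 9, 16, 25]
So `out[-1]` = 25

Answer: 25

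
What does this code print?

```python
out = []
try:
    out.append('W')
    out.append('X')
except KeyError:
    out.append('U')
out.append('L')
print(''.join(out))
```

Execution trace: 'W' (try body) → 'X' (try body, no exception) → 'L' (after the try/except). Output: WXL

Answer: WXL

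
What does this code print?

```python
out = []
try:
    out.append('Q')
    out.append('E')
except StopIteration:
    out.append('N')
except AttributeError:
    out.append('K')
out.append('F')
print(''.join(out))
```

Execution trace: 'Q' (try body) → 'E' (try body, no exception) → 'F' (after the try/except). Output: QEF

Answer: QEF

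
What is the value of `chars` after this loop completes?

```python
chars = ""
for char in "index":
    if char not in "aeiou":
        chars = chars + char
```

Remove vowels from 'index'
`chars` takes the values: "" → "n" → "nd" → "ndx"

Answer: "ndx"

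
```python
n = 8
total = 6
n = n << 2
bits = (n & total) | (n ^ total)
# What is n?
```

Trace:
`n = 8` → n = 8
`total = 6` → total = 6
`n = n << 2` → n = 32
`bits = (n & total) | (n ^ total)` → bits = 38
So n = 32

Answer: 32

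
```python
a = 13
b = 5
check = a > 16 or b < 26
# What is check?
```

Trace:
`a = 13` → a = 13
`b = 5` → b = 5
`check = a > 16 or b < 26` → check = True
So check = True

Answer: True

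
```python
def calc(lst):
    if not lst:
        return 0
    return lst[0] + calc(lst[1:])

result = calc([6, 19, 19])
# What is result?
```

6 + 19 + 19 + 0 = 44

Answer: 44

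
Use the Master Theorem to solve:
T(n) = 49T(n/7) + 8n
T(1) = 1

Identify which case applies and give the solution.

a=49, b=7, f(n)=8n. log_7(49) = 2. Since c=1 < 2, Case 1 applies: T(n) = Θ(n^log_b(a)) = O(n^2).

Answer: O(n^2) - Case 1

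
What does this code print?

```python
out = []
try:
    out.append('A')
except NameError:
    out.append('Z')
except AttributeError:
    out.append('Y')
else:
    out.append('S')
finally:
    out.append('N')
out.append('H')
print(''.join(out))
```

Execution trace: 'A' (try body, no exception) → 'S' (else) → 'N' (finally) → 'H' (after the try/except). Output: ASNH

Answer: ASNH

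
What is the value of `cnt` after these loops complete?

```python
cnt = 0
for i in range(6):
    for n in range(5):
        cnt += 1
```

6 * 5 = 30
`cnt` takes the values: 0 → 1 → 2 → 3 → 4 → 5 → 6 → 7 → 8 → 9 → 10 → 11 → 12 → 13 → 14 → 15 → 16 → 17 → 18 → 19 → 20 → 21 → 22 → 23 → 24 → 25 → 26 → 27 → 28 → 29 → 30

Answer: 30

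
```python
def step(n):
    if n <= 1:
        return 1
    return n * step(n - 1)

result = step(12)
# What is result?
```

step(12) = 12 * 11 * 10 * 9 * 8 * 7 * 6 * 5 * 4 * 3 * 2 * 1 = 479001600

Answer: 479001600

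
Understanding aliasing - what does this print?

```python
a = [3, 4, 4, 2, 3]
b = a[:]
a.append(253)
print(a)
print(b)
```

Key concept: slice [:] creates copy.
Step by step:
`a = [3, 4, 4, 2, 3]` → a = [3, 4, 4, 2, 3]
`b = a[:]` → b = [3, 4, 4, 2, 3]
`a.append(253)` → a = [3, 4, 4, 2, 3, 253]
`print(a)` → prints [3, 4, 4, 2, 3, 253]
`print(b)` → prints [3, 4, 4, 2, 3]

Answer:
[3, 4, 4, 2, 3, 253]
[3, 4, 4, 2, 3]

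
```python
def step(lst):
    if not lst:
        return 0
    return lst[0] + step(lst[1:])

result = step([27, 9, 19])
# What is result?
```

27 + 9 + 19 + 0 = 55

Answer: 55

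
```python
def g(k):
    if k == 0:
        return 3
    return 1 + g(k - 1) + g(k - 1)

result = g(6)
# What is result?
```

g(k) = 1 + 2·g(k-1), g(0)=3. Closed form: (3+1)·2^6 - 1 = 255.

Answer: 255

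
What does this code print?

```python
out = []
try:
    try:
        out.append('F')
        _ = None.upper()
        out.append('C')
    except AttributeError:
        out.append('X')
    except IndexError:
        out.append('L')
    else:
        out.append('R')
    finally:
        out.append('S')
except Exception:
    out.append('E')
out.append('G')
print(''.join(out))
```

Execution trace: 'F' (inner try body) → 'X' (inner except AttributeError) → 'S' (inner finally) → 'G' (after the try/except). Output: FXSG

Answer: FXSG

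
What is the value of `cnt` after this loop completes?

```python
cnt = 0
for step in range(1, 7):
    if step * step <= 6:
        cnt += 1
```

Count numbers where step² ≤ 6
`cnt` takes the values: 0 → 1 → 2

Answer: 2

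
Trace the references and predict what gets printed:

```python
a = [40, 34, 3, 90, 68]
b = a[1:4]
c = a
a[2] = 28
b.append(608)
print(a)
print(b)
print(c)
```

Key concept: slice vs alias.
Step by step:
`a = [40, 34, 3, 90, 68]` → a = [40, 34, 3, 90, 68]
`b = a[1:4]` → b = [34, 3, 90]
`c = a` → c = [40, 34, 3, 90, 68] (same object as a)
`a[2] = 28` → a = [40, 34, 28, 90, 68] (same object as c); c = [40, 34, 28, 90, 68] (same object as a)
`b.append(608)` → b = [34, 3, 90, 608]
`print(a)` → prints [40, 34, 28, 90, 68]
`print(b)` → prints [34, 3, 90, 608]
`print(c)` → prints [40, 34, 28, 90, 68]

Answer:
[40, 34, 28, 90, 68]
[34, 3, 90, 608]
[40, 34, 28, 90, 68]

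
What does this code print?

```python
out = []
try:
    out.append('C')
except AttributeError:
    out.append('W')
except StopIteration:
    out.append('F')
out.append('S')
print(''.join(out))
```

Execution trace: 'C' (try body, no exception) → 'S' (after the try/except). Output: CS

Answer: CS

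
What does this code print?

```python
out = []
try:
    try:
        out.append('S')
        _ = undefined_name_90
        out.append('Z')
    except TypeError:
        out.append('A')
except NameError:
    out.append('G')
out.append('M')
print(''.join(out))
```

Execution trace: 'S' (try body) → 'G' (outer except NameError) → 'M' (after the try/except). Output: SGM

Answer: SGM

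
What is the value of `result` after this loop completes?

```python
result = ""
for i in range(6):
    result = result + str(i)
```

Concatenate digits 0 to 5
`result` takes the values: "" → "0" → "01" → "012" → "0123" → "01234" → "012345"

Answer: "012345"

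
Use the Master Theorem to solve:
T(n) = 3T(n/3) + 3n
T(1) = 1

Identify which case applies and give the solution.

a=3, b=3, f(n)=3n. log_3(3) = 1. Since c=1 = 1, Case 2 applies: T(n) = Θ(n^log_b(a) · log n) = O(n log n).

Answer: O(n log n) - Case 2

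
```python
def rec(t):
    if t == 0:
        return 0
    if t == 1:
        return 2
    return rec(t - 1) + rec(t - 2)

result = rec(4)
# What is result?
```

Build up from base cases: rec(0)=0, rec(1)=2, rec(2)=2, rec(3)=4, rec(4)=6

Answer: 6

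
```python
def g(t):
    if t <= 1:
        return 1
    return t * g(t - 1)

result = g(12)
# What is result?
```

g(12) = 12 * 11 * 10 * 9 * 8 * 7 * 6 * 5 * 4 * 3 * 2 * 1 = 479001600

Answer: 479001600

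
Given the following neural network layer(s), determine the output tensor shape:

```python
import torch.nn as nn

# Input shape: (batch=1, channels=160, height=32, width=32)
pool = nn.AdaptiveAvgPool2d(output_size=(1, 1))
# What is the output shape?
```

Input: (1, 160, 32, 32) -> Output: (1, 160, 1, 1)

Answer: (1, 160, 1, 1)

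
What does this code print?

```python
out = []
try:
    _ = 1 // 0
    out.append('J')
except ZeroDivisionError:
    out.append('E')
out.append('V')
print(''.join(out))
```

Execution trace: 'E' (except ZeroDivisionError) → 'V' (after the try/except). Output: EV

Answer: EV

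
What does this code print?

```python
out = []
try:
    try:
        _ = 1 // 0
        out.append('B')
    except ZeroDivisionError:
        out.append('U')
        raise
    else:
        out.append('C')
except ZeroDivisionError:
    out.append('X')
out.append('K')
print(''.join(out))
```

Execution trace: 'U' (inner except ZeroDivisionError) → 'X' (outer except ZeroDivisionError) → 'K' (after the try/except). Output: UXK

Answer: UXK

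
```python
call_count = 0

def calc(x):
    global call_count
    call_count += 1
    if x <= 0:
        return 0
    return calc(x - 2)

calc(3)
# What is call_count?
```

Linear recursion stepping by 2: 3 calls from x=3 down to ≤0.

Answer: 3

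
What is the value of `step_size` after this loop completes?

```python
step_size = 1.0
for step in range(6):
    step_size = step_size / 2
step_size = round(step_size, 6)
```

Halving LR 6 times: 1 / 2^6
`step_size` takes the values: 1.0 → 0.5 → 0.25 → 0.125 → 0.0625 → 0.03125 → 0.015625

Answer: 0.015625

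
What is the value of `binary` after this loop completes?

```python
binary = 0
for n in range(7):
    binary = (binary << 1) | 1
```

Build 7 consecutive 1-bits: 0b1111111
`binary` takes the values: 0 → 1 → 3 → 7 → 15 → 31 → 63 → 127

Answer: 127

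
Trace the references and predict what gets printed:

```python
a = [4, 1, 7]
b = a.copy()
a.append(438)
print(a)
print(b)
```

Key concept: list.copy() creates independent copy.
Step by step:
`a = [4, 1, 7]` → a = [4, 1, 7]
`b = a.copy()` → b = [4, 1, 7]
`a.append(438)` → a = [4, 1, 7, 438]
`print(a)` → prints [4, 1, 7, 438]
`print(b)` → prints [4, 1, 7]

Answer:
[4, 1, 7, 438]
[4, 1, 7]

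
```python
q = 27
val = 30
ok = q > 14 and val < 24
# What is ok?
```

Trace:
`q = 27` → q = 27
`val = 30` → val = 30
`ok = q > 14 and val < 24` → ok = False
So ok = False

Answer: False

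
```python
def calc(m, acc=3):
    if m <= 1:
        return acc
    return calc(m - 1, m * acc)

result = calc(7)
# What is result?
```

Accumulator trace (n, acc): (7, 3) -> (6, 21) -> (5, 126) -> (4, 630) -> (3, 2520) -> (2, 7560) -> (1, 15120) -> return 15120

Answer: 15120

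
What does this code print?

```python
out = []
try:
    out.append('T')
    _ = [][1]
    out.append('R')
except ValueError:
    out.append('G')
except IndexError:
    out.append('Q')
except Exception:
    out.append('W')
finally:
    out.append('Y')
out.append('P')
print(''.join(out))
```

Execution trace: 'T' (try body) → 'Q' (except IndexError) → 'Y' (finally) → 'P' (after the try/except). Output: TQYP

Answer: TQYP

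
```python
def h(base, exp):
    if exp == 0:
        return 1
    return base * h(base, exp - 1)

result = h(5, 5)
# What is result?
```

h(5, 5) = 5 * 5 * 5 * 5 * 5 = 3125

Answer: 3125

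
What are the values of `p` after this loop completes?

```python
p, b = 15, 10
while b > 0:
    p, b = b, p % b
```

GCD of 15 and 10
`p` takes the values: 15 → 10 → 5

Answer: 5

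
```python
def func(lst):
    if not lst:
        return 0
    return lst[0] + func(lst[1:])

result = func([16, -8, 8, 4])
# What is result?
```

16 + (-8) + 8 + 4 + 0 = 20

Answer: 20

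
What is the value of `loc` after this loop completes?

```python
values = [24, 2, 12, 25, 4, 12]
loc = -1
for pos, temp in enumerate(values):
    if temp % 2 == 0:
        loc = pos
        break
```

First even number index in [24, 2, 12, 25, 4, 12]
`loc` takes the values: -1 → 0

Answer: 0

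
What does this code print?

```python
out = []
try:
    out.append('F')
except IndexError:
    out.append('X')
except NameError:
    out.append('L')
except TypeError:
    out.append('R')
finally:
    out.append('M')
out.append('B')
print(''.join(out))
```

Execution trace: 'F' (try body, no exception) → 'M' (finally) → 'B' (after the try/except). Output: FMB

Answer: FMB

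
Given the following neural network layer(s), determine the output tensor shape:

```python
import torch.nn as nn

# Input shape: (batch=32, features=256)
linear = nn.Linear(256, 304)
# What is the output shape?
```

Input: (32, 256) -> Output: (32, 304)

Answer: (32, 304)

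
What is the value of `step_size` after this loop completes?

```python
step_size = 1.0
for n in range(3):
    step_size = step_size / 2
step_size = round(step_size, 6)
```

Halving LR 3 times: 1 / 2^3
`step_size` takes the values: 1.0 → 0.5 → 0.25 → 0.125

Answer: 0.125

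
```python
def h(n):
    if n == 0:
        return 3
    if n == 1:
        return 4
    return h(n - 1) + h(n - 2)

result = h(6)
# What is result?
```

Build up from base cases: h(0)=3, h(1)=4, h(2)=7, h(3)=11, h(4)=18, h(5)=29, h(6)=47

Answer: 47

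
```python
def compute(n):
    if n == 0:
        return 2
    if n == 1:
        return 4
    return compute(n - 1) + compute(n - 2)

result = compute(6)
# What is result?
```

Build up from base cases: compute(0)=2, compute(1)=4, compute(2)=6, compute(3)=10, compute(4)=16, compute(5)=26, compute(6)=42

Answer: 42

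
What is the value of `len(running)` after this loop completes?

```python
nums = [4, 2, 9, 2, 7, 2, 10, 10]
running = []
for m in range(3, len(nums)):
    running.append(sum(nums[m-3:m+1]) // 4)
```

Number of 4-element averages
`running` takes the values: [] → [4] → [4, 5] → [4, 5, 5] → [4, 5, 5, 5] → [4, 5, 5, 5, 7]
So `len(running)` = 5

Answer: 5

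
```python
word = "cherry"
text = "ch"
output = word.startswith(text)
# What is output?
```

Trace:
`word = "cherry"` → word = 'cherry'
`text = "ch"` → text = 'ch'
`output = word.startswith(text)` → output = True
So output = True

Answer: True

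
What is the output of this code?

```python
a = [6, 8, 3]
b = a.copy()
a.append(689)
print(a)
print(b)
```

Key concept: list.copy() creates independent copy.
Step by step:
`a = [6, 8, 3]` → a = [6, 8, 3]
`b = a.copy()` → b = [6, 8, 3]
`a.append(689)` → a = [6, 8, 3, 689]
`print(a)` → prints [6, 8, 3, 689]
`print(b)` → prints [6, 8, 3]

Answer:
[6, 8, 3, 689]
[6, 8, 3]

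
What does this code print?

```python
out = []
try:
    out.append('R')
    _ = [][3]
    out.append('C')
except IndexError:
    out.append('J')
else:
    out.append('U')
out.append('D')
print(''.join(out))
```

Execution trace: 'R' (try body) → 'J' (except IndexError) → 'D' (after the try/except). Output: RJD

Answer: RJD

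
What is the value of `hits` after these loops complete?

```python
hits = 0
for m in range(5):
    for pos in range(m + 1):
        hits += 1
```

Triangle: 1 + 2 + ... + 5
`hits` takes the values: 0 → 1 → 2 → 3 → 4 → 5 → 6 → 7 → 8 → 9 → 10 → 11 → 12 → 13 → 14 → 15

Answer: 15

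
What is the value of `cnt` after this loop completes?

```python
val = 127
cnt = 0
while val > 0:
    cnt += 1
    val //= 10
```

Count digits by repeated division by 10
`cnt` takes the values: 0 → 1 → 2 → 3

Answer: 3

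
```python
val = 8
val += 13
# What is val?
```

Trace:
`val = 8` → val = 8
`val += 13` → val = 21
So val = 21

Answer: 21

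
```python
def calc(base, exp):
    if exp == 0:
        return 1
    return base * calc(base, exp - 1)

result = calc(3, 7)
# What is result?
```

calc(3, 7) = 3 * 3 * 3 * 3 * 3 * 3 * 3 = 2187

Answer: 2187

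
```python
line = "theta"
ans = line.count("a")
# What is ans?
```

Trace:
`line = "theta"` → line = 'theta'
`ans = line.count("a")` → ans = 1
So ans = 1

Answer: 1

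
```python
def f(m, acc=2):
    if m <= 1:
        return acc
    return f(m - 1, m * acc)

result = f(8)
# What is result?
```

Accumulator trace (n, acc): (8, 2) -> (7, 16) -> (6, 112) -> (5, 672) -> (4, 3360) -> (3, 13440) -> (2, 40320) -> (1, 80640) -> return 80640

Answer: 80640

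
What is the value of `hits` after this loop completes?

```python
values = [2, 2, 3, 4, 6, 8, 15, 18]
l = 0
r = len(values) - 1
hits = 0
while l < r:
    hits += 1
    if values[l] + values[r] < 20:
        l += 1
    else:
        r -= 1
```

Steps to find pair summing to 20
`hits` takes the values: 0 → 1 → 2 → 3 → 4 → 5 → 6 → 7

Answer: 7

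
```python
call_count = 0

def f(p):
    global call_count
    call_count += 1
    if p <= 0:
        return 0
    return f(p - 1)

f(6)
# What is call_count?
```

Linear recursion stepping by 1: 7 calls from p=6 down to ≤0.

Answer: 7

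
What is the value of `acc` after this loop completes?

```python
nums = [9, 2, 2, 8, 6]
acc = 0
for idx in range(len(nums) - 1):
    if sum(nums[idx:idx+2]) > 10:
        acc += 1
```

Count windows with sum > 10
`acc` takes the values: 0 → 1 → 2

Answer: 2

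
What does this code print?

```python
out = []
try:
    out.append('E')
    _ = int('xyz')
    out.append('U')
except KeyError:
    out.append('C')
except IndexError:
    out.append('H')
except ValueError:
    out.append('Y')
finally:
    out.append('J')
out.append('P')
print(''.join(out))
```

Execution trace: 'E' (try body) → 'Y' (except ValueError) → 'J' (finally) → 'P' (after the try/except). Output: EYJP

Answer: EYJP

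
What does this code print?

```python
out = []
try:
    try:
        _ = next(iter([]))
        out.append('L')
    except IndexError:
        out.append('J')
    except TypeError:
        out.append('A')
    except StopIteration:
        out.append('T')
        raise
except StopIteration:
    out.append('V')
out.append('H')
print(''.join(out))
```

Execution trace: 'T' (inner except StopIteration) → 'V' (outer except StopIteration) → 'H' (after the try/except). Output: TVH

Answer: TVH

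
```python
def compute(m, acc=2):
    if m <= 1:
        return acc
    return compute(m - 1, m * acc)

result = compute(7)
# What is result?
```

Accumulator trace (n, acc): (7, 2) -> (6, 14) -> (5, 84) -> (4, 420) -> (3, 1680) -> (2, 5040) -> (1, 10080) -> return 10080

Answer: 10080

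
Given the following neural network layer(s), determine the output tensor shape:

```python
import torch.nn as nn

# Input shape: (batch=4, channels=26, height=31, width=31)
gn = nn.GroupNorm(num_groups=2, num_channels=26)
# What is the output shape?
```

Input: (4, 26, 31, 31) -> Output: (4, 26, 31, 31)

Answer: (4, 26, 31, 31)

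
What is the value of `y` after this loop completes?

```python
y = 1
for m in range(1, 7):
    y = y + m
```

Start at 1, add 1 through 6
`y` takes the values: 1 → 2 → 4 → 7 → 11 → 16 → 22

Answer: 22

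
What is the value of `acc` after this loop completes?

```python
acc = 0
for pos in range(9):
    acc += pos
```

Sum of 0 to 8 = 36
`acc` takes the values: 0 → 1 → 3 → 6 → 10 → 15 → 21 → 28 → 36

Answer: 36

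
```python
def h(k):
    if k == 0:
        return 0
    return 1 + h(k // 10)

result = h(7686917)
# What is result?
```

Count of digits of 7686917: 7

Answer: 7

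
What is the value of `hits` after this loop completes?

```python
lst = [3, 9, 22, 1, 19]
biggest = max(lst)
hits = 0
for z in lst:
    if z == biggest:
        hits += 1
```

Count of max value 22 in [3, 9, 22, 1, 19]
`hits` takes the values: 0 → 1

Answer: 1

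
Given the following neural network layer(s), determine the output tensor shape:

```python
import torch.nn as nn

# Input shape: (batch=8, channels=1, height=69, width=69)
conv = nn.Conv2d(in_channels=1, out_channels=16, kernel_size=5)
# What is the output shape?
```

Input: (8, 1, 69, 69) -> Output: (8, 16, 65, 65)

Answer: (8, 16, 65, 65)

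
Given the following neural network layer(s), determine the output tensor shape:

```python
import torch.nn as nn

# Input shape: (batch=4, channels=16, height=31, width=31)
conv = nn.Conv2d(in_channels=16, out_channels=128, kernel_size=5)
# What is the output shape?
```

Input: (4, 16, 31, 31) -> Output: (4, 128, 27, 27)

Answer: (4, 128, 27, 27)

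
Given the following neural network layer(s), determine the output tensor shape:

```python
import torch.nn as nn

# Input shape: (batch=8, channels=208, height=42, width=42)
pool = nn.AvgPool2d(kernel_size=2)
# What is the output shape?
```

Input: (8, 208, 42, 42) -> Output: (8, 208, 21, 21)

Answer: (8, 208, 21, 21)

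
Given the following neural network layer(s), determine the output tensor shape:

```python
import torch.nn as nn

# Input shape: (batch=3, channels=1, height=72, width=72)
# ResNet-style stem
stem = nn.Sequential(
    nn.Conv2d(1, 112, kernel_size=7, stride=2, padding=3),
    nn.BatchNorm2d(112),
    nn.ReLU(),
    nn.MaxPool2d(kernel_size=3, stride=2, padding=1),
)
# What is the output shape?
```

Input: (3, 1, 72, 72) -> after Conv2d 7x7 stride=2: (3, 112, 36, 36) -> Output: (3, 112, 18, 18)

Answer: (3, 112, 18, 18)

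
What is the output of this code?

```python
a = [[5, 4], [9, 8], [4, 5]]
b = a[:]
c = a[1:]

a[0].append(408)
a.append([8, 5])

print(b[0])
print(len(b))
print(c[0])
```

Key concept: slice with nested mutation.
Step by step:
`a = [[5, 4], [9, 8], [4, 5]]` → a = [[5, 4], [9, 8], [4, 5]]
`b = a[:]` → b = [[5, 4], [9, 8], [4, 5]]
`c = a[1:]` → c = [[9, 8], [4, 5]]
`a[0].append(408)` → a = [[5, 4, 408], [9, 8], [4, 5]]; b = [[5, 4, 408], [9, 8], [4, 5]]
`a.append([8, 5])` → a = [[5, 4, 408], [9, 8], [4, 5], [8, 5]]
`print(b[0])` → prints [5, 4, 408]
`print(len(b))` → prints 3
`print(c[0])` → prints [9, 8]

Answer:
[5, 4, 408]
3
[9, 8]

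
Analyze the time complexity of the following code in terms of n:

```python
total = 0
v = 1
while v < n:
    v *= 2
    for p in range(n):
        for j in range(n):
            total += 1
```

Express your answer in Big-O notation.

Each loop level contributes: log n × n × n. Multiplying the contributions gives O(n^2 log n).

Answer: O(n^2 log n)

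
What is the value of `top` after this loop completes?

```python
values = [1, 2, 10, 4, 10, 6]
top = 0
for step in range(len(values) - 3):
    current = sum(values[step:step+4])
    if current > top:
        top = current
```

Max sum of 4-element window in [1, 2, 10, 4, 10, 6]
`top` takes the values: 0 → 17 → 26 → 30

Answer: 30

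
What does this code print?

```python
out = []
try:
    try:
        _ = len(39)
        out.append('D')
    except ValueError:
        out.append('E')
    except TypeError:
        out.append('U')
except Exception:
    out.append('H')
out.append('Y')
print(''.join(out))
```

Execution trace: 'U' (inner except TypeError) → 'Y' (after the try/except). Output: UY

Answer: UY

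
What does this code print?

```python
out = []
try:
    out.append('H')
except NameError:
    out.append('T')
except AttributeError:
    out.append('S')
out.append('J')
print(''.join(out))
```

Execution trace: 'H' (try body, no exception) → 'J' (after the try/except). Output: HJ

Answer: HJ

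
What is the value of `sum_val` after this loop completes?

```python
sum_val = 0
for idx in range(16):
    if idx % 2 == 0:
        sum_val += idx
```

Sum of even numbers 0 to 15
`sum_val` takes the values: 0 → 2 → 6 → 12 → 20 → 30 → 42 → 56

Answer: 56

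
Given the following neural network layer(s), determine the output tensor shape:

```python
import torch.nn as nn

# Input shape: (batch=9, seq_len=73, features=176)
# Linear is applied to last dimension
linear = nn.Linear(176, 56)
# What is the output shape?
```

Input: (9, 73, 176) -> Output: (9, 73, 56)

Answer: (9, 73, 56)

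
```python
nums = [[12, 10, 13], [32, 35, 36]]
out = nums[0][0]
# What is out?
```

Trace:
`nums = [[12, 10, 13], [32, 35, 36]]` → nums = [[12, 10, 13], [32, 35, 36]]
`out = nums[0][0]` → out = 12
So out = 12

Answer: 12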